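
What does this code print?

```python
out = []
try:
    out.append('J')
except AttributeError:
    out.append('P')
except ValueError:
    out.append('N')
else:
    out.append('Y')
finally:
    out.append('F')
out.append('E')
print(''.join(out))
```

Execution trace: 'J' (try body, no exception) → 'Y' (else) → 'F' (finally) → 'E' (after the try/except). Output: JYFE

Answer: JYFE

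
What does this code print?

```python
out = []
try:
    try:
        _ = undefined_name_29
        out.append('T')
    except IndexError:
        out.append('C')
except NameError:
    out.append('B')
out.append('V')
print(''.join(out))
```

Execution trace: 'B' (outer except NameError) → 'V' (after the try/except). Output: BV

Answer: BV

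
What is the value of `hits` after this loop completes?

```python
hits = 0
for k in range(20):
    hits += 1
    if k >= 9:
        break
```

Loop breaks when k reaches 9, hits is 10
`hits` takes the values: 0 → 1 → 2 → 3 → 4 → 5 → 6 → 7 → 8 → 9 → 10

Answer: 10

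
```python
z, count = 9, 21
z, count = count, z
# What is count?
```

Trace:
`z, count = 9, 21` → z = 9; count = 21
`z, count = count, z` → z = 21; count = 9
So count = 9

Answer: 9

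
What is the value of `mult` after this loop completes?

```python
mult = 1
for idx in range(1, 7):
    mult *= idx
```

6! = 720
`mult` takes the values: 1 → 2 → 6 → 24 → 120 → 720

Answer: 720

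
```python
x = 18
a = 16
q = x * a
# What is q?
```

Trace:
`x = 18` → x = 18
`a = 16` → a = 16
`q = x * a` → q = 288
So q = 288

Answer: 288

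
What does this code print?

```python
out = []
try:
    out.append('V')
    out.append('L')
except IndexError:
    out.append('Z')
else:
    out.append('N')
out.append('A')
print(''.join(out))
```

Execution trace: 'V' (try body) → 'L' (try body, no exception) → 'N' (else) → 'A' (after the try/except). Output: VLNA

Answer: VLNA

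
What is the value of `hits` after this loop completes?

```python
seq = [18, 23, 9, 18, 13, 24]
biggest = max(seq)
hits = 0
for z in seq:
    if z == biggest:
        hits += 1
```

Count of max value 24 in [18, 23, 9, 18, 13, 24]
`hits` takes the values: 0 → 1

Answer: 1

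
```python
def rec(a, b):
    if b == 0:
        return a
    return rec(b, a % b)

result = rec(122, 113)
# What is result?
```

rec(122, 113) -> rec(113, 9) -> rec(9, 5) -> rec(5, 4) -> rec(4, 1) -> rec(1, 0) -> 1

Answer: 1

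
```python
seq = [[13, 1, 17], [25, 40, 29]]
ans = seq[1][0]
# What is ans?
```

Trace:
`seq = [[13, 1, 17], [25, 40, 29]]` → seq = [[13, 1, 17], [25, 40, 29]]
`ans = seq[1][0]` → ans = 25
So ans = 25

Answer: 25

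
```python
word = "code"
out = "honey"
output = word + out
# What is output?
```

Trace:
`word = "code"` → word = 'code'
`out = "honey"` → out = 'honey'
`output = word + out` → output = 'codehoney'
So output = 'codehoney'

Answer: 'codehoney'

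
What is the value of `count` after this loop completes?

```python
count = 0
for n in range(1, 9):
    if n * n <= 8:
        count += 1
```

Count numbers where n² ≤ 8
`count` takes the values: 0 → 1 → 2

Answer: 2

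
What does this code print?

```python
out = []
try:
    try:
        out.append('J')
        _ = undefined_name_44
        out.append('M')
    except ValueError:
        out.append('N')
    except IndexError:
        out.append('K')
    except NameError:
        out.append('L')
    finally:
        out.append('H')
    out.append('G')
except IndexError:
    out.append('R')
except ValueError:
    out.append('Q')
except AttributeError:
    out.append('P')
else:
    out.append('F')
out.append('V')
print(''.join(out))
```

Execution trace: 'J' (inner try body) → 'L' (inner except NameError) → 'H' (inner finally) → 'G' (try body, no exception) → 'F' (else) → 'V' (after the try/except). Output: JLHGFV

Answer: JLHGFV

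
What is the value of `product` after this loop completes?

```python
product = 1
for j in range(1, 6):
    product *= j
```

5! = 120
`product` takes the values: 1 → 2 → 6 → 24 → 120

Answer: 120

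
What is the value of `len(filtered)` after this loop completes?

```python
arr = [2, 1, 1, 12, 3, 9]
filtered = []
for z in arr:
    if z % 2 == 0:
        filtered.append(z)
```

Count even numbers in [2, 1, 1, 12, 3, 9]
`filtered` takes the values: [] → [2] → [2, 12]
So `len(filtered)` = 2

Answer: 2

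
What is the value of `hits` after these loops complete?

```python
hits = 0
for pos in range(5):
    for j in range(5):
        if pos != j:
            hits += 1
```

5² - 5 (exclude diagonal)
`hits` takes the values: 0 → 1 → 2 → 3 → 4 → 5 → 6 → 7 → 8 → 9 → 10 → 11 → 12 → 13 → 14 → 15 → 16 → 17 → 18 → 19 → 20

Answer: 20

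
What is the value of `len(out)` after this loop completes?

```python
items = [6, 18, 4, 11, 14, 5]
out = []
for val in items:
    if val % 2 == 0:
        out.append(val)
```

Count even numbers in [6, 18, 4, 11, 14, 5]
`out` takes the values: [] → [6] → [6, 18] → [6, 18, 4] → [6, 18, 4, 14]
So `len(out)` = 4

Answer: 4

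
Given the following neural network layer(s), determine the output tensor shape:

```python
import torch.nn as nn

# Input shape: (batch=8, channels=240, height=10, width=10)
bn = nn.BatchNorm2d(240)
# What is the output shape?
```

Input: (8, 240, 10, 10) -> Output: (8, 240, 10, 10)

Answer: (8, 240, 10, 10)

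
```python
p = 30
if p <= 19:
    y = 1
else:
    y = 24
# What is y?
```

Trace:
`p = 30` → p = 30
`if p <= 19: ...` → p <= 19 is False, take else branch → y = 24
So y = 24

Answer: 24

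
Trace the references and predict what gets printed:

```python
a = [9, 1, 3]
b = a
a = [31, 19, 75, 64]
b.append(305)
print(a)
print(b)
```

Key concept: rebinding vs mutation: a is rebound to a new list, b still points at the original.
Step by step:
`a = [9, 1, 3]` → a = [9, 1, 3]
`b = a` → b = [9, 1, 3] (same object as a)
`a = [31, 19, 75, 64]` → a = [31, 19, 75, 64]
`b.append(305)` → b = [9, 1, 3, 305]
`print(a)` → prints [31, 19, 75, 64]
`print(b)` → prints [9, 1, 3, 305]

Answer:
[31, 19, 75, 64]
[9, 1, 3, 305]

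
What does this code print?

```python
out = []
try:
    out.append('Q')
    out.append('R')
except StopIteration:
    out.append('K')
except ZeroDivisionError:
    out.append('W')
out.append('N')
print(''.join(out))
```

Execution trace: 'Q' (try body) → 'R' (try body, no exception) → 'N' (after the try/except). Output: QRN

Answer: QRN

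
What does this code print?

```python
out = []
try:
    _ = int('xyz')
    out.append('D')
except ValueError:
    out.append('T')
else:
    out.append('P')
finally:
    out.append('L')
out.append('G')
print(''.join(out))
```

Execution trace: 'T' (except ValueError) → 'L' (finally) → 'G' (after the try/except). Output: TLG

Answer: TLG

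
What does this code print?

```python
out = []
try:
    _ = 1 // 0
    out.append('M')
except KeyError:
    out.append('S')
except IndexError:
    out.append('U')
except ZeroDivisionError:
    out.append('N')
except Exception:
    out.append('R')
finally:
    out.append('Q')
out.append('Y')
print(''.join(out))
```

Execution trace: 'N' (except ZeroDivisionError) → 'Q' (finally) → 'Y' (after the try/except). Output: NQY

Answer: NQY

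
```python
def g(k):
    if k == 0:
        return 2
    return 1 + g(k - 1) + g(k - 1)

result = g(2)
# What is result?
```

g(k) = 1 + 2·g(k-1), g(0)=2. Closed form: (2+1)·2^2 - 1 = 11.

Answer: 11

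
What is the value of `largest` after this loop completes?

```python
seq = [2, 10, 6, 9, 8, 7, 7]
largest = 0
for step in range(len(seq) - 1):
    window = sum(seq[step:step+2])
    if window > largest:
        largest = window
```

Max sum of 2-element window in [2, 10, 6, 9, 8, 7, 7]
`largest` takes the values: 0 → 12 → 16 → 17

Answer: 17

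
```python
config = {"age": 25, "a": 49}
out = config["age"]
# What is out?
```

Trace:
`config = {"age": 25, "a": 49}` → config = {'age': 25, 'a': 49}
`out = config["age"]` → out = 25
So out = 25

Answer: 25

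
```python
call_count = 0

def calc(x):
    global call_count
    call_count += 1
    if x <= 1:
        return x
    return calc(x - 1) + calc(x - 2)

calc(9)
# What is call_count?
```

Calls(x) = 1 + Calls(x-1) + Calls(x-2); Calls(0)=Calls(1)=1. For x=9 this gives 109.

Answer: 109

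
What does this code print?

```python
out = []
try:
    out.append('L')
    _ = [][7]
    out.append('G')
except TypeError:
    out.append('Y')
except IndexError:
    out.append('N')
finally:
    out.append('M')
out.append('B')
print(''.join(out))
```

Execution trace: 'L' (try body) → 'N' (except IndexError) → 'M' (finally) → 'B' (after the try/except). Output: LNMB

Answer: LNMB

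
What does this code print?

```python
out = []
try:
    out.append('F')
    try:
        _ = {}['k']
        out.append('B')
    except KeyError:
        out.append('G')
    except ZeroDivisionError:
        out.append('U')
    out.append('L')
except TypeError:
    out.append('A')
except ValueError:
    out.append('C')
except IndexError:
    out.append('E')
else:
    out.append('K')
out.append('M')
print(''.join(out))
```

Execution trace: 'F' (try body) → 'G' (inner except KeyError) → 'L' (try body, no exception) → 'K' (else) → 'M' (after the try/except). Output: FGLKM

Answer: FGLKM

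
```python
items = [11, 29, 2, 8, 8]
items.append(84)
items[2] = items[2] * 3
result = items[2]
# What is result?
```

Trace:
`items = [11, 29, 2, 8, 8]` → items = [11, 29, 2, 8, 8]
`items.append(84)` → items = [11, 29, 2, 8, 8, 84]
`items[2] = items[2] * 3` → items = [11, 29, 6, 8, 8, 84]
`result = items[2]` → result = 6
So result = 6

Answer: 6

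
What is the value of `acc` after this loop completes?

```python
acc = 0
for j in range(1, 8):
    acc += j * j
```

Sum of squares 1² to 7² = 140
`acc` takes the values: 0 → 1 → 5 → 14 → 30 → 55 → 91 → 140

Answer: 140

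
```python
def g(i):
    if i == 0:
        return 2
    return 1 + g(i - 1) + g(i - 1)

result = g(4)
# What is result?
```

g(i) = 1 + 2·g(i-1), g(0)=2. Closed form: (2+1)·2^4 - 1 = 47.

Answer: 47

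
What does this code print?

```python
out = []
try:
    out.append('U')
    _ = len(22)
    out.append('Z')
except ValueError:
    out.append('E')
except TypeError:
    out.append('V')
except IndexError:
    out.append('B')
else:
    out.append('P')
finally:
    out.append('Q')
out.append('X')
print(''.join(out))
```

Execution trace: 'U' (try body) → 'V' (except TypeError) → 'Q' (finally) → 'X' (after the try/except). Output: UVQX

Answer: UVQX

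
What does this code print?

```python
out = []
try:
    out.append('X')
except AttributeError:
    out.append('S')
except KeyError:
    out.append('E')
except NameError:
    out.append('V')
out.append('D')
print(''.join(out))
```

Execution trace: 'X' (try body, no exception) → 'D' (after the try/except). Output: XD

Answer: XD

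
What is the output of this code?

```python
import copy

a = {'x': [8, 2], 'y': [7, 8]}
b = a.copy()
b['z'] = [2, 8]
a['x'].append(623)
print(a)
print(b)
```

Key concept: shallow copy of dict with mutable values.
Step by step:
`a = {'x': [8, 2], 'y': [7, 8]}` → a = {'x': [8, 2], 'y': [7, 8]}
`b = a.copy()` → b = {'x': [8, 2], 'y': [7, 8]}
`b['z'] = [2, 8]` → b = {'x': [8, 2], 'y': [7, 8], 'z': [2, 8]}
`a['x'].append(623)` → a = {'x': [8, 2, 623], 'y': [7, 8]}; b = {'x': [8, 2, 623], 'y': [7, 8], 'z': [2, 8]}
`print(a)` → prints {'x': [8, 2, 623], 'y': [7, 8]}
`print(b)` → prints {'x': [8, 2, 623], 'y': [7, 8], 'z': [2, 8]}

Answer:
{'x': [8, 2, 623], 'y': [7, 8]}
{'x': [8, 2, 623], 'y': [7, 8], 'z': [2, 8]}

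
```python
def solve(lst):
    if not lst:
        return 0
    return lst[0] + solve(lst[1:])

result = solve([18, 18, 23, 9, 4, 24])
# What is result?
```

18 + 18 + 23 + 9 + 4 + 24 + 0 = 96

Answer: 96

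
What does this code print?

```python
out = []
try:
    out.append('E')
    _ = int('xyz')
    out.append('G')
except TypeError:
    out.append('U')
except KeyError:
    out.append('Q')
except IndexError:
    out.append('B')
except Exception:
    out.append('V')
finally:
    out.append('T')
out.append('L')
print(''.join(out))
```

Execution trace: 'E' (try body) → 'V' (except Exception) → 'T' (finally) → 'L' (after the try/except). Output: EVTL

Answer: EVTL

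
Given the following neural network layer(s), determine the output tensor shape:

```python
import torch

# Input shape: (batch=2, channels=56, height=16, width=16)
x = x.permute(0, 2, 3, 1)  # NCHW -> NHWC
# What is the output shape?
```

Input: (2, 56, 16, 16) -> Output: (2, 16, 16, 56)

Answer: (2, 16, 16, 56)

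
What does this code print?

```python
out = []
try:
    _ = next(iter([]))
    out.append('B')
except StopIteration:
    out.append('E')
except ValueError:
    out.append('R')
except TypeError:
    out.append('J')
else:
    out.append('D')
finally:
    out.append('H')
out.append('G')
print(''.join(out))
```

Execution trace: 'E' (except StopIteration) → 'H' (finally) → 'G' (after the try/except). Output: EHG

Answer: EHG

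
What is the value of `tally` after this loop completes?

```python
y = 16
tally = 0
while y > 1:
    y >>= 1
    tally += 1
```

Count right shifts until 1
`tally` takes the values: 0 → 1 → 2 → 3 → 4

Answer: 4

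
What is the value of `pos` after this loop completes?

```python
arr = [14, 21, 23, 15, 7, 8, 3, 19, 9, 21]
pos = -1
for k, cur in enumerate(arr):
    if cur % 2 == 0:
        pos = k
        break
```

First even number index in [14, 21, 23, 15, 7, 8, 3, 19, 9, 21]
`pos` takes the values: -1 → 0

Answer: 0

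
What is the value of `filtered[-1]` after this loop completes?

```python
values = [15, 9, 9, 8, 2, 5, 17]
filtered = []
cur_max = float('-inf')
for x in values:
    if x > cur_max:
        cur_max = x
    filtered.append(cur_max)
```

Running max ends at 17
`filtered` takes the values: [] → [15] → [15, 15] → [15, 15, 15] → [15, 15, 15, 15] → [15, 15, 15, 15, 15] → [15, 15, 15, 15, 15, 15] → [15, 15, 15, 15, 15, 15, 17]
So `filtered[-1]` = 17

Answer: 17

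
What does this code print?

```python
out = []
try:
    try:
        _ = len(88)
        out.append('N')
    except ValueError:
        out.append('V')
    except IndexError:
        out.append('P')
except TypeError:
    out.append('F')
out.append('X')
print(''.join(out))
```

Execution trace: 'F' (outer except TypeError) → 'X' (after the try/except). Output: FX

Answer: FX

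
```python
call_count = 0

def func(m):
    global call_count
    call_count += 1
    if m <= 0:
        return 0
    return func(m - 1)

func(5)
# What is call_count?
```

Linear recursion stepping by 1: 6 calls from m=5 down to ≤0.

Answer: 6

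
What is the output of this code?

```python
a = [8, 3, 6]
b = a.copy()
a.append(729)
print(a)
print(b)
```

Key concept: list.copy() creates independent copy.
Step by step:
`a = [8, 3, 6]` → a = [8, 3, 6]
`b = a.copy()` → b = [8, 3, 6]
`a.append(729)` → a = [8, 3, 6, 729]
`print(a)` → prints [8, 3, 6, 729]
`print(b)` → prints [8, 3, 6]

Answer:
[8, 3, 6, 729]
[8, 3, 6]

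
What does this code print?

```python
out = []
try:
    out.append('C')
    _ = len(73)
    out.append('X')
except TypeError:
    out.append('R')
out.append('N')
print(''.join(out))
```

Execution trace: 'C' (try body) → 'R' (except TypeError) → 'N' (after the try/except). Output: CRN

Answer: CRN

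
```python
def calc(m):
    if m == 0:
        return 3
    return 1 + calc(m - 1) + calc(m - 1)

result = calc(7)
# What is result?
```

calc(m) = 1 + 2·calc(m-1), calc(0)=3. Closed form: (3+1)·2^7 - 1 = 511.

Answer: 511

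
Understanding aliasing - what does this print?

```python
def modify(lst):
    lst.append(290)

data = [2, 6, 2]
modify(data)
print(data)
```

Key concept: function modifies passed list.
Step by step:
`data = [2, 6, 2]` → data = [2, 6, 2]
`modify(data)` → data = [2, 6, 2, 290]
`print(data)` → prints [2, 6, 2, 290]

Answer: [2, 6, 2, 290]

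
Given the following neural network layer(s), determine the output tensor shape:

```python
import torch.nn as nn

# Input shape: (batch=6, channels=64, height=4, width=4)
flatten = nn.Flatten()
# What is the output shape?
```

Input: (6, 64, 4, 4) -> Output: (6, 1024)

Answer: (6, 1024)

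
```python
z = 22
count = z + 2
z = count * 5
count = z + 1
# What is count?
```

Trace:
`z = 22` → z = 22
`count = z + 2` → count = 24
`z = count * 5` → z = 120
`count = z + 1` → count = 121
So count = 121

Answer: 121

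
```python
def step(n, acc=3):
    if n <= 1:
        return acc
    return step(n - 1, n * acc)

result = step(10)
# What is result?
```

Accumulator trace (n, acc): (10, 3) -> (9, 30) -> (8, 270) -> (7, 2160) -> (6, 15120) -> (5, 90720) -> (4, 453600) -> (3, 1814400) -> (2, 5443200) -> (1, 10886400) -> return 10886400

Answer: 10886400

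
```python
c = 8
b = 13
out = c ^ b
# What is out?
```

Trace:
`c = 8` → c = 8
`b = 13` → b = 13
`out = c ^ b` → out = 5
So out = 5

Answer: 5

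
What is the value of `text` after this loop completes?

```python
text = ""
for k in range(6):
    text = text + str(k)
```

Concatenate digits 0 to 5
`text` takes the values: "" → "0" → "01" → "012" → "0123" → "01234" → "012345"

Answer: "012345"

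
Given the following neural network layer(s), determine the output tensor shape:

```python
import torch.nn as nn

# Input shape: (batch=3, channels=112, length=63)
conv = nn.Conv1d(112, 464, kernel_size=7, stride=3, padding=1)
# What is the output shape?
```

Input: (3, 112, 63) -> Output: (3, 464, 20)

Answer: (3, 464, 20)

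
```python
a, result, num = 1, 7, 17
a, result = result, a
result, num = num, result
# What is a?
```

Trace:
`a, result, num = 1, 7, 17` → a = 1; result = 7; num = 17
`a, result = result, a` → a = 7; result = 1
`result, num = num, result` → result = 17; num = 1
So a = 7

Answer: 7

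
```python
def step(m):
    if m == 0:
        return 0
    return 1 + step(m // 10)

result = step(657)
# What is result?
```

Count of digits of 657: 3

Answer: 3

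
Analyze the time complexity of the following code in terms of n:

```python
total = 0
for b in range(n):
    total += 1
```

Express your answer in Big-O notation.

Each loop level contributes: n. Multiplying the contributions gives O(n).

Answer: O(n)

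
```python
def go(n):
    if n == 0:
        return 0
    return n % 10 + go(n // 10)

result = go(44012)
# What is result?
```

Sum of digits of 44012: 2 + 1 + 0 + 4 + 4 = 11

Answer: 11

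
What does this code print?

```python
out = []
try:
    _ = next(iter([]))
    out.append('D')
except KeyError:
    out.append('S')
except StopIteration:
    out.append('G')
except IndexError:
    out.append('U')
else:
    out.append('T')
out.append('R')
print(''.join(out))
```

Execution trace: 'G' (except StopIteration) → 'R' (after the try/except). Output: GR

Answer: GR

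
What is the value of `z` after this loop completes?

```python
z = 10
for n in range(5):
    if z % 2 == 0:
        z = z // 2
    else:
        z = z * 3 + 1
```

Collatz-style transformation from 10
`z` takes the values: 10 → 5 → 16 → 8 → 4 → 2

Answer: 2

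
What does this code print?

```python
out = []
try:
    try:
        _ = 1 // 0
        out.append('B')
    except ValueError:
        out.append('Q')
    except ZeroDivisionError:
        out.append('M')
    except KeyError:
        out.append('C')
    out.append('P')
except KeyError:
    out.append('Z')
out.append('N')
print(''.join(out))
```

Execution trace: 'M' (inner except ZeroDivisionError) → 'P' (try body, no exception) → 'N' (after the try/except). Output: MPN

Answer: MPN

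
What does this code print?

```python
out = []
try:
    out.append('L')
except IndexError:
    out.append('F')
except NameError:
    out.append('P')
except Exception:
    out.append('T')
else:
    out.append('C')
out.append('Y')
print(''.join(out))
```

Execution trace: 'L' (try body, no exception) → 'C' (else) → 'Y' (after the try/except). Output: LCY

Answer: LCY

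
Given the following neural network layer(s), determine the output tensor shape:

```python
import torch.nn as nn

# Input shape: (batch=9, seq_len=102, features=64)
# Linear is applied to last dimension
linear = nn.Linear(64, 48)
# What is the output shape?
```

Input: (9, 102, 64) -> Output: (9, 102, 48)

Answer: (9, 102, 48)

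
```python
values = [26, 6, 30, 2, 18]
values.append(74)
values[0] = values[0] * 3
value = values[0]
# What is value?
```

Trace:
`values = [26, 6, 30, 2, 18]` → values = [26, 6, 30, 2, 18]
`values.append(74)` → values = [26, 6, 30, 2, 18, 74]
`values[0] = values[0] * 3` → values = [78, 6, 30, 2, 18, 74]
`value = values[0]` → value = 78
So value = 78

Answer: 78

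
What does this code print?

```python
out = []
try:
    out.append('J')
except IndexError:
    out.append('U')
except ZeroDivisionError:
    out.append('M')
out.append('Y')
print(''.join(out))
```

Execution trace: 'J' (try body, no exception) → 'Y' (after the try/except). Output: JY

Answer: JY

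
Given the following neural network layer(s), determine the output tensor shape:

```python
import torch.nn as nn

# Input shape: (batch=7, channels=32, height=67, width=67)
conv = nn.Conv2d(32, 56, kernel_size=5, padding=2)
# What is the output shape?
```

Input: (7, 32, 67, 67) -> Output: (7, 56, 67, 67)

Answer: (7, 56, 67, 67)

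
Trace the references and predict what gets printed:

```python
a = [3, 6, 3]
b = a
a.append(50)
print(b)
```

Key concept: basic list aliasing.
Step by step:
`a = [3, 6, 3]` → a = [3, 6, 3]
`b = a` → b = [3, 6, 3] (same object as a)
`a.append(50)` → a = [3, 6, 3, 50] (same object as b); b = [3, 6, 3, 50] (same object as a)
`print(b)` → prints [3, 6, 3, 50]

Answer: [3, 6, 3, 50]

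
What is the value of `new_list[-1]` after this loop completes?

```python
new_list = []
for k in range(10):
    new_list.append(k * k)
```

Last element of squares 0 to 9
`new_list` takes the values: [] → [0] → [0, 1] → [0, 1, 4] → [0, 1, 4, 9] → [0, 1, 4, 9, 16] → [0, 1, 4, 9, 16, 25] → [0, 1, 4, 9, 16, 25, 36] → [0, 1, 4, 9, 16, 25, 36, 49] → [0, 1, 4, 9, 16, 25, 36, 49, 64] → [0, 1, 4, 9, 16, 25, 36, 49, 64, 81]
So `new_list[-1]` = 81

Answer: 81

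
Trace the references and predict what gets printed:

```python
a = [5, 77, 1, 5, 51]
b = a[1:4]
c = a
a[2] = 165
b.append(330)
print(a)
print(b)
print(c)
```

Key concept: slice vs alias.
Step by step:
`a = [5, 77, 1, 5, 51]` → a = [5, 77, 1, 5, 51]
`b = a[1:4]` → b = [77, 1, 5]
`c = a` → c = [5, 77, 1, 5, 51] (same object as a)
`a[2] = 165` → a = [5, 77, 165, 5, 51] (same object as c); c = [5, 77, 165, 5, 51] (same object as a)
`b.append(330)` → b = [77, 1, 5, 330]
`print(a)` → prints [5, 77, 165, 5, 51]
`print(b)` → prints [77, 1, 5, 330]
`print(c)` → prints [5, 77, 165, 5, 51]

Answer:
[5, 77, 165, 5, 51]
[77, 1, 5, 330]
[5, 77, 165, 5, 51]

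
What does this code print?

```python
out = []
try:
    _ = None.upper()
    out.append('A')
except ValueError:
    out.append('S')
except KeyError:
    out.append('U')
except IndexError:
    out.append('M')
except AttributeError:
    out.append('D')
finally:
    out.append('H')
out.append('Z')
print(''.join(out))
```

Execution trace: 'D' (except AttributeError) → 'H' (finally) → 'Z' (after the try/except). Output: DHZ

Answer: DHZ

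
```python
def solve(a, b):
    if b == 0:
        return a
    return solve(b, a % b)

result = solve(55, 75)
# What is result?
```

solve(55, 75) -> solve(75, 55) -> solve(55, 20) -> solve(20, 15) -> solve(15, 5) -> solve(5, 0) -> 5

Answer: 5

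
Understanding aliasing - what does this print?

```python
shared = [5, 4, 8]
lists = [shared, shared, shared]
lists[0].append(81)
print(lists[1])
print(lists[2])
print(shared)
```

Key concept: list of same reference.
Step by step:
`shared = [5, 4, 8]` → shared = [5, 4, 8]
`lists = [shared, shared, shared]` → lists = [[5, 4, 8], [5, 4, 8], [5, 4, 8]]
`lists[0].append(81)` → shared = [5, 4, 8, 81]; lists = [[5, 4, 8, 81], [5, 4, 8, 81], [5, 4, 8, 81]]
`print(lists[1])` → prints [5, 4, 8, 81]
`print(lists[2])` → prints [5, 4, 8, 81]
`print(shared)` → prints [5, 4, 8, 81]

Answer:
[5, 4, 8, 81]
[5, 4, 8, 81]
[5, 4, 8, 81]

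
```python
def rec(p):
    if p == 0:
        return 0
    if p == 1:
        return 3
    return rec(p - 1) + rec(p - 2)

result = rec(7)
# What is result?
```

Build up from base cases: rec(0)=0, rec(1)=3, rec(2)=3, rec(3)=6, rec(4)=9, rec(5)=15, rec(6)=24, ..., rec(7)=39

Answer: 39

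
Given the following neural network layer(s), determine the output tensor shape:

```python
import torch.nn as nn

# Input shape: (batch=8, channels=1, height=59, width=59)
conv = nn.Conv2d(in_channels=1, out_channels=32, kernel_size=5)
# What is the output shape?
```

Input: (8, 1, 59, 59) -> Output: (8, 32, 55, 55)

Answer: (8, 32, 55, 55)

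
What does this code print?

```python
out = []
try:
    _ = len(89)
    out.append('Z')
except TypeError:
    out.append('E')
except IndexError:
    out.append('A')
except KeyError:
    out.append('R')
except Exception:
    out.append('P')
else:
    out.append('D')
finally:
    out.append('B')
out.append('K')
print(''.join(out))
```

Execution trace: 'E' (except TypeError) → 'B' (finally) → 'K' (after the try/except). Output: EBK

Answer: EBK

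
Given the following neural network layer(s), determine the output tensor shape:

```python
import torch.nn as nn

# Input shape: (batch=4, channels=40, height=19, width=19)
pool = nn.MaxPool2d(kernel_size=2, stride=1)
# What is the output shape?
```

Input: (4, 40, 19, 19) -> Output: (4, 40, 18, 18)

Answer: (4, 40, 18, 18)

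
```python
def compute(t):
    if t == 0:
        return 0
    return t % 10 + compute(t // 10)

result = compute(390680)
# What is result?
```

Sum of digits of 390680: 0 + 8 + 6 + 0 + 9 + 3 = 26

Answer: 26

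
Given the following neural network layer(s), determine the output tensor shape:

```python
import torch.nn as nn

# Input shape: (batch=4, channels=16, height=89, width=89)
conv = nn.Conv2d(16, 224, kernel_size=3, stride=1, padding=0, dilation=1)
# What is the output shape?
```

Input: (4, 16, 89, 89) -> Output: (4, 224, 87, 87)

Answer: (4, 224, 87, 87)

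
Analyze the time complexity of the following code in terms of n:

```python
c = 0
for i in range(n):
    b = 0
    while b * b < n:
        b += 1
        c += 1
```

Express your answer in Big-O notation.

Each loop level contributes: n × √n. Multiplying the contributions gives O(n√n).

Answer: O(n√n)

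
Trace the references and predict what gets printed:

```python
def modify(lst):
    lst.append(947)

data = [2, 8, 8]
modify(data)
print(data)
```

Key concept: function modifies passed list.
Step by step:
`data = [2, 8, 8]` → data = [2, 8, 8]
`modify(data)` → data = [2, 8, 8, 947]
`print(data)` → prints [2, 8, 8, 947]

Answer: [2, 8, 8, 947]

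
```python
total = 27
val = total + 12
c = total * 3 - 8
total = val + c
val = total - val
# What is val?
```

Trace:
`total = 27` → total = 27
`val = total + 12` → val = 39
`c = total * 3 - 8` → c = 73
`total = val + c` → total = 112
`val = total - val` → val = 73
So val = 73

Answer: 73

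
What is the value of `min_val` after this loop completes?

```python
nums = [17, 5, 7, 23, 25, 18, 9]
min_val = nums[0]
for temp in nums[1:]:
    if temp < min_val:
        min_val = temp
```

Minimum of [17, 5, 7, 23, 25, 18, 9]
`min_val` takes the values: 17 → 5

Answer: 5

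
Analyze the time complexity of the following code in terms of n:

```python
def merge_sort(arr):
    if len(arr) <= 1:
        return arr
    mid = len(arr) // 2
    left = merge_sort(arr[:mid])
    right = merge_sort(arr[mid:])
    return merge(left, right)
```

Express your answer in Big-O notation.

This is Merge sort. Time complexity: O(n log n).

Answer: O(n log n)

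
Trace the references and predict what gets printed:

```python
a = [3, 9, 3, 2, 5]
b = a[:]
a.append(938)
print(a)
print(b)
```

Key concept: slice [:] creates copy.
Step by step:
`a = [3, 9, 3, 2, 5]` → a = [3, 9, 3, 2, 5]
`b = a[:]` → b = [3, 9, 3, 2, 5]
`a.append(938)` → a = [3, 9, 3, 2, 5, 938]
`print(a)` → prints [3, 9, 3, 2, 5, 938]
`print(b)` → prints [3, 9, 3, 2, 5]

Answer:
[3, 9, 3, 2, 5, 938]
[3, 9, 3, 2, 5]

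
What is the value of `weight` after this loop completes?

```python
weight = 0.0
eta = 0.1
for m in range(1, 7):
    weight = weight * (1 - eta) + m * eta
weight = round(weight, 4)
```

Moving average with lr=0.1
`weight` takes the values: 0.0 → 0.1 → 0.29 → 0.561 → 0.9049 → 1.31441 → 1.782969 → 1.783

Answer: 1.783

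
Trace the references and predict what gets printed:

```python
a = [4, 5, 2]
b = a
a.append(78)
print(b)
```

Key concept: basic list aliasing.
Step by step:
`a = [4, 5, 2]` → a = [4, 5, 2]
`b = a` → b = [4, 5, 2] (same object as a)
`a.append(78)` → a = [4, 5, 2, 78] (same object as b); b = [4, 5, 2, 78] (same object as a)
`print(b)` → prints [4, 5, 2, 78]

Answer: [4, 5, 2, 78]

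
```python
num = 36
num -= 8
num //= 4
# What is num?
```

Trace:
`num = 36` → num = 36
`num -= 8` → num = 28
`num //= 4` → num = 7
So num = 7

Answer: 7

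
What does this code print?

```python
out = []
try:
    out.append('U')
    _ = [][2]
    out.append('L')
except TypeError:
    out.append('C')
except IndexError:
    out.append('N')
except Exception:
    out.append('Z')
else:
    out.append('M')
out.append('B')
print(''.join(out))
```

Execution trace: 'U' (try body) → 'N' (except IndexError) → 'B' (after the try/except). Output: UNB

Answer: UNB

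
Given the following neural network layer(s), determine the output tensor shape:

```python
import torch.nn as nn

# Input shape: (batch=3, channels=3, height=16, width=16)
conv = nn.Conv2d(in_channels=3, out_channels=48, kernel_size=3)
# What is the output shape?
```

Input: (3, 3, 16, 16) -> Output: (3, 48, 14, 14)

Answer: (3, 48, 14, 14)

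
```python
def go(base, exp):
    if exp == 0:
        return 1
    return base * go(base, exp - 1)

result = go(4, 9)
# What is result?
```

go(4, 9) = 4 * 4 * 4 * 4 * 4 * 4 * 4 * 4 * 4 = 262144

Answer: 262144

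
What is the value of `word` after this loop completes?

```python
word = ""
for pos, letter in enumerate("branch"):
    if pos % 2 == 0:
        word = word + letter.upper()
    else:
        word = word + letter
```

Uppercase even positions in 'branch'
`word` takes the values: "" → "B" → "Br" → "BrA" → "BrAn" → "BrAnC" → "BrAnCh"

Answer: "BrAnCh"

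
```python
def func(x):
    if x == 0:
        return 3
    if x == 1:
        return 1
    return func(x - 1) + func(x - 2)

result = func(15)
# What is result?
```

Build up from base cases: func(0)=3, func(1)=1, func(2)=4, func(3)=5, func(4)=9, func(5)=14, func(6)=23, ..., func(15)=1741

Answer: 1741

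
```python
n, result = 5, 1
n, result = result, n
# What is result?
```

Trace:
`n, result = 5, 1` → n = 5; result = 1
`n, result = result, n` → n = 1; result = 5
So result = 5

Answer: 5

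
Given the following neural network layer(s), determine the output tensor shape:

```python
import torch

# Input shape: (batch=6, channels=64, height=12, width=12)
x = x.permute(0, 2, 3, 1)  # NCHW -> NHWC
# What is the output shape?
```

Input: (6, 64, 12, 12) -> Output: (6, 12, 12, 64)

Answer: (6, 12, 12, 64)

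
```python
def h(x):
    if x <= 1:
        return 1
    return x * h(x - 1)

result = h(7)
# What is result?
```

h(7) = 7 * 6 * 5 * 4 * 3 * 2 * 1 = 5040

Answer: 5040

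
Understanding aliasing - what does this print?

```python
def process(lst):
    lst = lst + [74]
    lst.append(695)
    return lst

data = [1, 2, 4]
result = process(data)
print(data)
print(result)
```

Key concept: rebinding parameter vs mutation.
Step by step:
`data = [1, 2, 4]` → data = [1, 2, 4]
`result = process(data)` → result = [1, 2, 4, 74, 695]
`print(data)` → prints [1, 2, 4]
`print(result)` → prints [1, 2, 4, 74, 695]

Answer:
[1, 2, 4]
[1, 2, 4, 74, 695]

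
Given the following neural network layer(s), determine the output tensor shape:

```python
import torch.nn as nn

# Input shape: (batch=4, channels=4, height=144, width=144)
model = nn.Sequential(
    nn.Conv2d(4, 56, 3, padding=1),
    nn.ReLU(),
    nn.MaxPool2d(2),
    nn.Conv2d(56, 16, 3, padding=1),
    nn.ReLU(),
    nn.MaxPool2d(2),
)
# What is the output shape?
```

Input: (4, 4, 144, 144) -> after first Conv2d: (4, 56, 144, 144) -> after first MaxPool2d: (4, 56, 72, 72) -> after second Conv2d: (4, 16, 72, 72) -> Output: (4, 16, 36, 36)

Answer: (4, 16, 36, 36)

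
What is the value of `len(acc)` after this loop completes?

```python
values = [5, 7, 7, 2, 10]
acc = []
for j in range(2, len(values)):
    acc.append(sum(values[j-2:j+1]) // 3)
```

Number of 3-element averages
`acc` takes the values: [] → [6] → [6, 5] → [6, 5, 6]
So `len(acc)` = 3

Answer: 3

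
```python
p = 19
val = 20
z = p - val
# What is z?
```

Trace:
`p = 19` → p = 19
`val = 20` → val = 20
`z = p - val` → z = -1
So z = -1

Answer: -1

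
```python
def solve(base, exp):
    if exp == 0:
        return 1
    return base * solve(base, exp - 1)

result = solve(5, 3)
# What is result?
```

solve(5, 3) = 5 * 5 * 5 = 125

Answer: 125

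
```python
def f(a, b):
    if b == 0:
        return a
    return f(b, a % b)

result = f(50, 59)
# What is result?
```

f(50, 59) -> f(59, 50) -> f(50, 9) -> f(9, 5) -> f(5, 4) -> f(4, 1) -> f(1, 0) -> 1

Answer: 1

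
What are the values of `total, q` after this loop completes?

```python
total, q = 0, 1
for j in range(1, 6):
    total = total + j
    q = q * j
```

Sum and factorial of 1 to 5
`total, q` takes the values: (0, 1) → (1, 1) → (3, 1) → (3, 2) → (6, 2) → (6, 6) → (10, 6) → (10, 24) → (15, 24) → (15, 120)

Answer: 15, 120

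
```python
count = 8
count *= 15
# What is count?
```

Trace:
`count = 8` → count = 8
`count *= 15` → count = 120
So count = 120

Answer: 120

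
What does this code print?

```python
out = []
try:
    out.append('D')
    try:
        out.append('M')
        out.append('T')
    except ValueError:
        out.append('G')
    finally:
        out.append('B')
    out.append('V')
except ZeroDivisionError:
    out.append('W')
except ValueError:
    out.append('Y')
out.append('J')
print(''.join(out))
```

Execution trace: 'D' (try body) → 'M' (inner try body) → 'T' (inner try body, no exception) → 'B' (inner finally) → 'V' (try body, no exception) → 'J' (after the try/except). Output: DMTBVJ

Answer: DMTBVJ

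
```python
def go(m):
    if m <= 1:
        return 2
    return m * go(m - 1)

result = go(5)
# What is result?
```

go(5) = 5 * 4 * 3 * 2 * 2 = 240

Answer: 240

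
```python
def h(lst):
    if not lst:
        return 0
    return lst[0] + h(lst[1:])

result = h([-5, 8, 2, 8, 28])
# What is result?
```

(-5) + 8 + 2 + 8 + 28 + 0 = 41

Answer: 41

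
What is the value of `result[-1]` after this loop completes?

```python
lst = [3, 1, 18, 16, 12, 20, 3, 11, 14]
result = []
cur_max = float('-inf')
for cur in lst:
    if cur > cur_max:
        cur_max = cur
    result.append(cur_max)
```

Running max ends at 20
`result` takes the values: [] → [3] → [3, 3] → [3, 3, 18] → [3, 3, 18, 18] → [3, 3, 18, 18, 18] → [3, 3, 18, 18, 18, 20] → [3, 3, 18, 18, 18, 20, 20] → [3, 3, 18, 18, 18, 20, 20, 20] → [3, 3, 18, 18, 18, 20, 20, 20, 20]
So `result[-1]` = 20

Answer: 20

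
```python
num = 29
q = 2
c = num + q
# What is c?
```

Trace:
`num = 29` → num = 29
`q = 2` → q = 2
`c = num + q` → c = 31
So c = 31

Answer: 31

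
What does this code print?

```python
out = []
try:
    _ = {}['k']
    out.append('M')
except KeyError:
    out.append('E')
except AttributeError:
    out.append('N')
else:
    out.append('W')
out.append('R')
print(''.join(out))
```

Execution trace: 'E' (except KeyError) → 'R' (after the try/except). Output: ER

Answer: ER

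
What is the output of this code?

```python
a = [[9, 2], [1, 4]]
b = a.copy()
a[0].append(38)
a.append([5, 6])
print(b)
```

Key concept: shallow copy with nested lists.
Step by step:
`a = [[9, 2], [1, 4]]` → a = [[9, 2], [1, 4]]
`b = a.copy()` → b = [[9, 2], [1, 4]]
`a[0].append(38)` → a = [[9, 2, 38], [1, 4]]; b = [[9, 2, 38], [1, 4]]
`a.append([5, 6])` → a = [[9, 2, 38], [1, 4], [5, 6]]
`print(b)` → prints [[9, 2, 38], [1, 4]]

Answer: [[9, 2, 38], [1, 4]]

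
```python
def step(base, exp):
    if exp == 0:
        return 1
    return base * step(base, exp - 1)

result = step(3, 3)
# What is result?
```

step(3, 3) = 3 * 3 * 3 = 27

Answer: 27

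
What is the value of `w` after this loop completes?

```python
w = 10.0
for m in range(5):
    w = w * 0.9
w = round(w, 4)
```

Exponential decay: 10.0 * 0.9^5
`w` takes the values: 10.0 → 9.0 → 8.1 → 7.29 → 6.561 → 5.9049

Answer: 5.9049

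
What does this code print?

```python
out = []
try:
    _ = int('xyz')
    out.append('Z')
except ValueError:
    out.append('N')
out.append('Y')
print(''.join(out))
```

Execution trace: 'N' (except ValueError) → 'Y' (after the try/except). Output: NY

Answer: NY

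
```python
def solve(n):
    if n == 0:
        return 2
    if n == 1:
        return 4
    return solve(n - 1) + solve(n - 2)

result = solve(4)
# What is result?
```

Build up from base cases: solve(0)=2, solve(1)=4, solve(2)=6, solve(3)=10, solve(4)=16

Answer: 16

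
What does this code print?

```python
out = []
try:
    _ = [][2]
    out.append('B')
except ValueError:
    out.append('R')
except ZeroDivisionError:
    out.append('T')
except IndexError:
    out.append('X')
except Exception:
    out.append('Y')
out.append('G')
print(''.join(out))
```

Execution trace: 'X' (except IndexError) → 'G' (after the try/except). Output: XG

Answer: XG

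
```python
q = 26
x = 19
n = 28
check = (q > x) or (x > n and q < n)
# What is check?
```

Trace:
`q = 26` → q = 26
`x = 19` → x = 19
`n = 28` → n = 28
`check = (q > x) or (x > n and q < n)` → check = True
So check = True

Answer: True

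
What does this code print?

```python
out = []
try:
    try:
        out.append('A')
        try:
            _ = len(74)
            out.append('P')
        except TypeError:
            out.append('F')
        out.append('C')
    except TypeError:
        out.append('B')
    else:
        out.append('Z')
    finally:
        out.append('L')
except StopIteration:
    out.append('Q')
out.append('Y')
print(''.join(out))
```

Execution trace: 'A' (try body) → 'F' (inner except TypeError) → 'C' (try body, no exception) → 'Z' (else) → 'L' (finally) → 'Y' (after the try/except). Output: AFCZLY

Answer: AFCZLY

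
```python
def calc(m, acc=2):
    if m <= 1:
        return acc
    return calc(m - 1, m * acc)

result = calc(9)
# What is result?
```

Accumulator trace (n, acc): (9, 2) -> (8, 18) -> (7, 144) -> (6, 1008) -> (5, 6048) -> (4, 30240) -> (3, 120960) -> (2, 362880) -> (1, 725760) -> return 725760

Answer: 725760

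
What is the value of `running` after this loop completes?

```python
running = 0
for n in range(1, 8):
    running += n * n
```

Sum of squares 1² to 7² = 140
`running` takes the values: 0 → 1 → 5 → 14 → 30 → 55 → 91 → 140

Answer: 140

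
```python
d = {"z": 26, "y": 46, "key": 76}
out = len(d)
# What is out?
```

Trace:
`d = {"z": 26, "y": 46, "key": 76}` → d = {'z': 26, 'y': 46, 'key': 76}
`out = len(d)` → out = 3
So out = 3

Answer: 3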